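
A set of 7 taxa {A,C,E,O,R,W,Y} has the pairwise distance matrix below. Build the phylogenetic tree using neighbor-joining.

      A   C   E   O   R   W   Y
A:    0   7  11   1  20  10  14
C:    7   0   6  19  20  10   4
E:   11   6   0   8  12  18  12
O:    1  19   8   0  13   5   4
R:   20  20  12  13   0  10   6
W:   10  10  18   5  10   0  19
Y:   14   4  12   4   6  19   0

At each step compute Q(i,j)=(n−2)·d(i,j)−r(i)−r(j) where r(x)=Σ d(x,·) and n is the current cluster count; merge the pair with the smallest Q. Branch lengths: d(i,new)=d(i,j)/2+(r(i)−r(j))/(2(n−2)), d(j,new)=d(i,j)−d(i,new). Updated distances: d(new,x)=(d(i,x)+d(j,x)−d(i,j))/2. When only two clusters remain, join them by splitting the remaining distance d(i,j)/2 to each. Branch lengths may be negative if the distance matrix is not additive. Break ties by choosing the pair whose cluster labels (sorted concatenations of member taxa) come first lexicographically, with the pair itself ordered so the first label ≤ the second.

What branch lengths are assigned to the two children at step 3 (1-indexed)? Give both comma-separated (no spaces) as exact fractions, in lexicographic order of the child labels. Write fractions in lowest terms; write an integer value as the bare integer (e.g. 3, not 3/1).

29/12,43/12

1. join R+Y (d=6, Q=-110) ⇒ RY; edges |R|=26/5, |Y|=4/5
  updated: d(A,RY)=14, d(C,RY)=9, d(E,RY)=9, d(O,RY)=11/2, d(RY,W)=23/2
2. join C+E (d=6, Q=-79) ⇒ CE; edges |C|=23/8, |E|=25/8
  updated: d(A,CE)=6, d(CE,O)=21/2, d(CE,RY)=6, d(CE,W)=11
3. join CE+RY (d=6, Q=-105/2) ⇒ CERY; edges |CE|=29/12, |RY|=43/12
  updated: d(A,CERY)=7, d(CERY,O)=5, d(CERY,W)=33/4
4. join A+O (d=1, Q=-27) ⇒ AO; edges |A|=9/4, |O|=-5/4
  updated: d(AO,CERY)=11/2, d(AO,W)=7
5. join AO+CERY (d=11/2, Q=-83/4) ⇒ ACEORY; edges |AO|=17/8, |CERY|=27/8
  updated: d(ACEORY,W)=39/8
6. join ACEORY+W (d=39/8) ⇒ ACEORWY; edges |ACEORY|=39/16, |W|=39/16
final tree: (((A:9/4,O:-5/4):17/8,((C:23/8,E:25/8):29/12,(R:26/5,Y:4/5):43/12):27/8):39/16,W:39/16)
total length: 235/8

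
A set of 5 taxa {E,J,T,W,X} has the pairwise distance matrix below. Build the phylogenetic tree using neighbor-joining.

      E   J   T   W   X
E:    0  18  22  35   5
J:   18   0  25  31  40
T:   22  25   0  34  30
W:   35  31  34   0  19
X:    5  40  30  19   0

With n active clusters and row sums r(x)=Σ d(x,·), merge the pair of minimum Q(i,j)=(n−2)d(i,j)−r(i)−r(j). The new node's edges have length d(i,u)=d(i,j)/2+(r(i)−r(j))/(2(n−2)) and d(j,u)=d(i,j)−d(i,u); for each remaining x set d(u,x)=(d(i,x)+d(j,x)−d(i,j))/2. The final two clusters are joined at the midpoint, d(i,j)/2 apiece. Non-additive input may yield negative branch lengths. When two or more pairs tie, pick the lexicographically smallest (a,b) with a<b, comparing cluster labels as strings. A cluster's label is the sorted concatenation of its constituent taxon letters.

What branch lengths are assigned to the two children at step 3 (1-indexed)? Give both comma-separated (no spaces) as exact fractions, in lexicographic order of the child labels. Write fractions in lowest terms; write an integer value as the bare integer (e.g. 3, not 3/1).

1. join E+X (d=5, Q=-159) ⇒ EX; edges |E|=1/6, |X|=29/6
  updated: d(EX,J)=53/2, d(EX,T)=47/2, d(EX,W)=49/2
2. join EX+W (d=49/2, Q=-115) ⇒ EWX; edges |EX|=17/2, |W|=16
  updated: d(EWX,J)=33/2, d(EWX,T)=33/2
3. join EWX+J (d=33/2, Q=-58) ⇒ EJWX; edges |EWX|=4, |J|=25/2
  updated: d(EJWX,T)=25/2
4. join EJWX+T (d=25/2) ⇒ EJTWX; edges |EJWX|=25/4, |T|=25/4
final tree: ((((E:1/6,X:29/6):17/2,W:16):4,J:25/2):25/4,T:25/4)
total length: 117/2

4,25/2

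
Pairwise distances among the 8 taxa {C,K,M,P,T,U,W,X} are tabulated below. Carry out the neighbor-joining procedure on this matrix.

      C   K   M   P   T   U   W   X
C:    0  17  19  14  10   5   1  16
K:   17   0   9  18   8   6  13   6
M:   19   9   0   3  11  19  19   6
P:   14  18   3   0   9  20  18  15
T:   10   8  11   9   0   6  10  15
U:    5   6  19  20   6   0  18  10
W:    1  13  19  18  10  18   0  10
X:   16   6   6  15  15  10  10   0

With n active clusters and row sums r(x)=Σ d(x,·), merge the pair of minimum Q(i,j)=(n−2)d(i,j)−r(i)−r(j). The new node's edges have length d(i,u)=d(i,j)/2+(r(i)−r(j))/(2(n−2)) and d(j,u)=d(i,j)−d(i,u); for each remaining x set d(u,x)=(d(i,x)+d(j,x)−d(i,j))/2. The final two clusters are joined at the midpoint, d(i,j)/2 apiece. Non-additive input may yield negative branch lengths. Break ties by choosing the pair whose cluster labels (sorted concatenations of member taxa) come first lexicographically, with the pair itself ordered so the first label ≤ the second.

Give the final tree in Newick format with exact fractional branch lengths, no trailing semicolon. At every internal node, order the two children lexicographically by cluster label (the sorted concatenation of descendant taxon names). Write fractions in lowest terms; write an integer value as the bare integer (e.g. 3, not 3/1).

1. join C+W (d=1, Q=-165) ⇒ CW; edges |C|=-1/12, |W|=13/12
  updated: d(CW,K)=29/2, d(CW,M)=37/2, d(CW,P)=31/2, d(CW,T)=19/2, d(CW,U)=11, d(CW,X)=25/2
2. join M+P (d=3, Q=-132) ⇒ MP; edges |M|=1/10, |P|=29/10
  updated: d(CW,MP)=31/2, d(K,MP)=12, d(MP,T)=17/2, d(MP,U)=18, d(MP,X)=9
3. join MP+X (d=9, Q=-159/2) ⇒ MPX; edges |MP|=93/16, |X|=51/16
  updated: d(CW,MPX)=19/2, d(K,MPX)=9/2, d(MPX,T)=29/4, d(MPX,U)=19/2
4. join K+MPX (d=9/2, Q=-201/4) ⇒ KMPX; edges |K|=21/8, |MPX|=15/8
  updated: d(CW,KMPX)=39/4, d(KMPX,T)=43/8, d(KMPX,U)=11/2
5. join CW+T (d=19/2, Q=-257/8) ⇒ CTW; edges |CW|=227/32, |T|=77/32
  updated: d(CTW,KMPX)=45/16, d(CTW,U)=15/4
6. join CTW+KMPX (d=45/16, Q=-193/16) ⇒ CKMPTWX; edges |CTW|=17/32, |KMPX|=73/32
  updated: d(CKMPTWX,U)=103/32
7. join CKMPTWX+U (d=103/32) ⇒ CKMPTUWX; edges |CKMPTWX|=103/64, |U|=103/64
final tree: ((((C:-1/12,W:13/12):227/32,T:77/32):17/32,(K:21/8,((M:1/10,P:29/10):93/16,X:51/16):15/8):73/32):103/64,U:103/64)
total length: 1057/32

((((C:-1/12,W:13/12):227/32,T:77/32):17/32,(K:21/8,((M:1/10,P:29/10):93/16,X:51/16):15/8):73/32):103/64,U:103/64)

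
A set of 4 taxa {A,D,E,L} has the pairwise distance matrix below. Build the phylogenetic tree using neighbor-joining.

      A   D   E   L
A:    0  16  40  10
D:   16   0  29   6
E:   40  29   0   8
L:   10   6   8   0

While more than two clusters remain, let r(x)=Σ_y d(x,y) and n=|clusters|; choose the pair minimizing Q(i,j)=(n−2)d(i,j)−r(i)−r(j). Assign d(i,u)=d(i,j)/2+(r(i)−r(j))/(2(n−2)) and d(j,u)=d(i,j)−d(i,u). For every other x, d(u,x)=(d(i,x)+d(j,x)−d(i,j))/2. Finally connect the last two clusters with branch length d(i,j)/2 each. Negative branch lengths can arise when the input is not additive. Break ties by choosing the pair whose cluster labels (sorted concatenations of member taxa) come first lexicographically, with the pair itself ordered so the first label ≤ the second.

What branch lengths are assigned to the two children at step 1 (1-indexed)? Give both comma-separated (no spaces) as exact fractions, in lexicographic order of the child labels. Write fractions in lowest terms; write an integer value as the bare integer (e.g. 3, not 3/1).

iteration 1: select A,D (d=16, Q=-85); attach at lengths (47/4, 17/4); label the merged cluster AD
  updated: d(AD,E)=53/2, d(AD,L)=0
iteration 2: select AD,E (d=53/2, Q=-69/2); attach at lengths (37/4, 69/4); label the merged cluster ADE
  updated: d(ADE,L)=-37/4
iteration 3: select ADE,L (d=-37/4); attach at lengths (-37/8, -37/8); label the merged cluster ADEL
final tree: (((A:47/4,D:17/4):37/4,E:69/4):-37/8,L:-37/8)
total length: 133/4

47/4,17/4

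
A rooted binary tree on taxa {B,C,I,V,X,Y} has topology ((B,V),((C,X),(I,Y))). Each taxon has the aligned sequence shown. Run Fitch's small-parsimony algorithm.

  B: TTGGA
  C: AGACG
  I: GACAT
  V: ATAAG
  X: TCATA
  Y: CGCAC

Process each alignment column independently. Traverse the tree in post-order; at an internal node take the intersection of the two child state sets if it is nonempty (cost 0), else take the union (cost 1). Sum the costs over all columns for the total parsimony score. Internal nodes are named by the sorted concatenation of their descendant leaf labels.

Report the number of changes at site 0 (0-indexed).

4

[col 0] BV: children B:{T}, V:{A} ∪→ {A,T}; cost 1
[col 0] CX: children C:{A}, X:{T} ∪→ {A,T}; cost 1
[col 0] IY: children I:{G}, Y:{C} ∪→ {C,G}; cost 1
[col 0] CIXY: children CX:{A,T}, IY:{C,G} ∪→ {A,C,G,T}; cost 1
[col 0] BCIVXY: children BV:{A,T}, CIXY:{A,C,G,T} ∩→ {A,T}; cost 0
[col 1] BV: children B:{T}, V:{T} ∩→ {T}; cost 0
[col 1] CX: children C:{G}, X:{C} ∪→ {C,G}; cost 1
[col 1] IY: children I:{A}, Y:{G} ∪→ {A,G}; cost 1
[col 1] CIXY: children CX:{C,G}, IY:{A,G} ∩→ {G}; cost 0
[col 1] BCIVXY: children BV:{T}, CIXY:{G} ∪→ {G,T}; cost 1
[col 2] BV: children B:{G}, V:{A} ∪→ {A,G}; cost 1
[col 2] CX: children C:{A}, X:{A} ∩→ {A}; cost 0
[col 2] IY: children I:{C}, Y:{C} ∩→ {C}; cost 0
[col 2] CIXY: children CX:{A}, IY:{C} ∪→ {A,C}; cost 1
[col 2] BCIVXY: children BV:{A,G}, CIXY:{A,C} ∩→ {A}; cost 0
[col 3] BV: children B:{G}, V:{A} ∪→ {A,G}; cost 1
[col 3] CX: children C:{C}, X:{T} ∪→ {C,T}; cost 1
[col 3] IY: children I:{A}, Y:{A} ∩→ {A}; cost 0
[col 3] CIXY: children CX:{C,T}, IY:{A} ∪→ {A,C,T}; cost 1
[col 3] BCIVXY: children BV:{A,G}, CIXY:{A,C,T} ∩→ {A}; cost 0
[col 4] BV: children B:{A}, V:{G} ∪→ {A,G}; cost 1
[col 4] CX: children C:{G}, X:{A} ∪→ {A,G}; cost 1
[col 4] IY: children I:{T}, Y:{C} ∪→ {C,T}; cost 1
[col 4] CIXY: children CX:{A,G}, IY:{C,T} ∪→ {A,C,G,T}; cost 1
[col 4] BCIVXY: children BV:{A,G}, CIXY:{A,C,G,T} ∩→ {A,G}; cost 0
per-site changes: [4, 3, 2, 3, 4]; total = 16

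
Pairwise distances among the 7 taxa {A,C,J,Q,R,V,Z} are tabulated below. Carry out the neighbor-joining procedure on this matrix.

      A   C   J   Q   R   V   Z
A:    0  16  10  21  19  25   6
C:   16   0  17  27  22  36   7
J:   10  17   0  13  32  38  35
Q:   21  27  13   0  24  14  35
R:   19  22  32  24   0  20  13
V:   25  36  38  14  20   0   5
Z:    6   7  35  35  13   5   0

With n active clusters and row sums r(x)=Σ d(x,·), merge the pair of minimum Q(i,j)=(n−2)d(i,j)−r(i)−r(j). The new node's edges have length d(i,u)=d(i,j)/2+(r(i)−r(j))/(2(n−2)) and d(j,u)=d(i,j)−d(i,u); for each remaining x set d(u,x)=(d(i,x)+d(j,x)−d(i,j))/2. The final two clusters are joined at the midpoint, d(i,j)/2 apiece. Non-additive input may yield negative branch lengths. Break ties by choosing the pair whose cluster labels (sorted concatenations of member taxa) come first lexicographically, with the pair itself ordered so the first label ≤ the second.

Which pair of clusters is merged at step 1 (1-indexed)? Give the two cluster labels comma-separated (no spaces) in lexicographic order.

iteration 1: select J,Q (d=13, Q=-214); attach at lengths (38/5, 27/5); label the merged cluster JQ
  updated: d(A,JQ)=9, d(C,JQ)=31/2, d(JQ,R)=43/2, d(JQ,V)=39/2, d(JQ,Z)=57/2
iteration 2: select V,Z (d=5, Q=-145); attach at lengths (33/4, -13/4); label the merged cluster VZ
  updated: d(A,VZ)=13, d(C,VZ)=19, d(JQ,VZ)=43/2, d(R,VZ)=14
iteration 3: select R,VZ (d=14, Q=-102); attach at lengths (17/2, 11/2); label the merged cluster RVZ
  updated: d(A,RVZ)=9, d(C,RVZ)=27/2, d(JQ,RVZ)=29/2
iteration 4: select A,JQ (d=9, Q=-55); attach at lengths (13/4, 23/4); label the merged cluster AJQ
  updated: d(AJQ,C)=45/4, d(AJQ,RVZ)=29/4
iteration 5: select AJQ,C (d=45/4, Q=-32); attach at lengths (5/2, 35/4); label the merged cluster ACJQ
  updated: d(ACJQ,RVZ)=19/4
iteration 6: select ACJQ,RVZ (d=19/4); attach at lengths (19/8, 19/8); label the merged cluster ACJQRVZ
final tree: (((A:13/4,(J:38/5,Q:27/5):23/4):5/2,C:35/4):19/8,(R:17/2,(V:33/4,Z:-13/4):11/2):19/8)
total length: 57

J,Q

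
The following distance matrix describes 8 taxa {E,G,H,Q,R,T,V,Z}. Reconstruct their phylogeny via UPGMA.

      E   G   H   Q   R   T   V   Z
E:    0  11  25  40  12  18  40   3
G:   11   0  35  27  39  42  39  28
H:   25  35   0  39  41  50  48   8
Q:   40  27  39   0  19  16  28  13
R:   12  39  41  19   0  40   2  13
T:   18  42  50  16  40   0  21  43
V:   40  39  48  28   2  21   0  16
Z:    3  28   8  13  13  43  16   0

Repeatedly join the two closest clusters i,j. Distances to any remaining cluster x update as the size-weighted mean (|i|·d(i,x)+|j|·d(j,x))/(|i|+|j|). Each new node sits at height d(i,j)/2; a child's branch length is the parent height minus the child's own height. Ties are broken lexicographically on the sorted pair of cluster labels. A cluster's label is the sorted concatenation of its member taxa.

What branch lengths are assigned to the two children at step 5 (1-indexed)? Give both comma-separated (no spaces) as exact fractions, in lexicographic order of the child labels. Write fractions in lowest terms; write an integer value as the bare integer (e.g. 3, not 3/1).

49/12,37/3

iteration 1: select R,V (d=2); attach at lengths (1, 1); label the merged cluster RV
  updated: d(E,RV)=26, d(G,RV)=39, d(H,RV)=89/2, d(Q,RV)=47/2, d(RV,T)=61/2, d(RV,Z)=29/2
iteration 2: select E,Z (d=3); attach at lengths (3/2, 3/2); label the merged cluster EZ
  updated: d(EZ,G)=39/2, d(EZ,H)=33/2, d(EZ,Q)=53/2, d(EZ,RV)=81/4, d(EZ,T)=61/2
iteration 3: select Q,T (d=16); attach at lengths (8, 8); label the merged cluster QT
  updated: d(EZ,QT)=57/2, d(G,QT)=69/2, d(H,QT)=89/2, d(QT,RV)=27
iteration 4: select EZ,H (d=33/2); attach at lengths (27/4, 33/4); label the merged cluster EHZ
  updated: d(EHZ,G)=74/3, d(EHZ,QT)=203/6, d(EHZ,RV)=85/3
iteration 5: select EHZ,G (d=74/3); attach at lengths (49/12, 37/3); label the merged cluster EGHZ
  updated: d(EGHZ,QT)=34, d(EGHZ,RV)=31
iteration 6: select QT,RV (d=27); attach at lengths (11/2, 25/2); label the merged cluster QRTV
  updated: d(EGHZ,QRTV)=65/2
iteration 7: select EGHZ,QRTV (d=65/2); attach at lengths (47/12, 11/4); label the merged cluster EGHQRTVZ
final tree: ((((E:3/2,Z:3/2):27/4,H:33/4):49/12,G:37/3):47/12,((Q:8,T:8):11/2,(R:1,V:1):25/2):11/4)
total length: 925/12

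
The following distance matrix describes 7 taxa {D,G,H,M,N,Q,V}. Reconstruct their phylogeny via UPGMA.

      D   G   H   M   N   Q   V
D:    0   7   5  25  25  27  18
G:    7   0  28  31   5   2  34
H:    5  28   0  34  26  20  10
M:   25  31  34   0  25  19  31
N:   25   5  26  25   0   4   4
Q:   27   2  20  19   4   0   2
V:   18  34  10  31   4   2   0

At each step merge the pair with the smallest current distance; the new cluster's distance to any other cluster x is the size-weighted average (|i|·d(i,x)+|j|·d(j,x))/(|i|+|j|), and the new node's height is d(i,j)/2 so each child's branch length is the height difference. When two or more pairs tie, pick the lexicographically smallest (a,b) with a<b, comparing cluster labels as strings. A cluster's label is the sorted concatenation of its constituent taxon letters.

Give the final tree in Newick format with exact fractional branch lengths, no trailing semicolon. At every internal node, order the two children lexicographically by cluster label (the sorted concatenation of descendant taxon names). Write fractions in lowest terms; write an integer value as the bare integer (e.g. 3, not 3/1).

step 1: merge (G,Q) at d=2; branch lengths G→1, Q→1; new cluster GQ
  updated: d(D,GQ)=17, d(GQ,H)=24, d(GQ,M)=25, d(GQ,N)=9/2, d(GQ,V)=18
step 2: merge (N,V) at d=4; branch lengths N→2, V→2; new cluster NV
  updated: d(D,NV)=43/2, d(GQ,NV)=45/4, d(H,NV)=18, d(M,NV)=28
step 3: merge (D,H) at d=5; branch lengths D→5/2, H→5/2; new cluster DH
  updated: d(DH,GQ)=41/2, d(DH,M)=59/2, d(DH,NV)=79/4
step 4: merge (GQ,NV) at d=45/4; branch lengths GQ→37/8, NV→29/8; new cluster GNQV
  updated: d(DH,GNQV)=161/8, d(GNQV,M)=53/2
step 5: merge (DH,GNQV) at d=161/8; branch lengths DH→121/16, GNQV→71/16; new cluster DGHNQV
  updated: d(DGHNQV,M)=55/2
step 6: merge (DGHNQV,M) at d=55/2; branch lengths DGHNQV→59/16, M→55/4; new cluster DGHMNQV
final tree: (((D:5/2,H:5/2):121/16,((G:1,Q:1):37/8,(N:2,V:2):29/8):71/16):59/16,M:55/4)
total length: 779/16

(((D:5/2,H:5/2):121/16,((G:1,Q:1):37/8,(N:2,V:2):29/8):71/16):59/16,M:55/4)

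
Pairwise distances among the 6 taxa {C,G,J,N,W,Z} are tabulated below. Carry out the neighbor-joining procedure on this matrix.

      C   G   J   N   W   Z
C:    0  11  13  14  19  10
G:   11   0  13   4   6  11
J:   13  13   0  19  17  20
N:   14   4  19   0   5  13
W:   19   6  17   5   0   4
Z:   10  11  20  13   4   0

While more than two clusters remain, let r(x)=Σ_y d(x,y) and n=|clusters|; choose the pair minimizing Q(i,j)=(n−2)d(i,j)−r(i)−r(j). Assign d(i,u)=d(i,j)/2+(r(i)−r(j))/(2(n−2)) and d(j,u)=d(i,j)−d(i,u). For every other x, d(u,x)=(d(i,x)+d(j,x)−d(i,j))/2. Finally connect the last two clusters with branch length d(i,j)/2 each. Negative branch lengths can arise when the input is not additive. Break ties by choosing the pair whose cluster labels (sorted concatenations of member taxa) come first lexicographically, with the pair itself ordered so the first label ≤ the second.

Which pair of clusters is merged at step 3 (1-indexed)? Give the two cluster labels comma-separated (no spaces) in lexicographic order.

step 1: merge (C,J) at d=13, Q=-97; branch lengths C→37/8, J→67/8; new cluster CJ
  updated: d(CJ,G)=11/2, d(CJ,N)=10, d(CJ,W)=23/2, d(CJ,Z)=17/2
step 2: merge (W,Z) at d=4, Q=-51; branch lengths W→1/3, Z→11/3; new cluster WZ
  updated: d(CJ,WZ)=8, d(G,WZ)=13/2, d(N,WZ)=7
step 3: merge (CJ,WZ) at d=8, Q=-29; branch lengths CJ→9/2, WZ→7/2; new cluster CJWZ
  updated: d(CJWZ,G)=2, d(CJWZ,N)=9/2
step 4: merge (CJWZ,G) at d=2, Q=-21/2; branch lengths CJWZ→5/4, G→3/4; new cluster CGJWZ
  updated: d(CGJWZ,N)=13/4
step 5: merge (CGJWZ,N) at d=13/4; branch lengths CGJWZ→13/8, N→13/8; new cluster CGJNWZ
final tree: ((((C:37/8,J:67/8):9/2,(W:1/3,Z:11/3):7/2):5/4,G:3/4):13/8,N:13/8)
total length: 121/4

CJ,WZ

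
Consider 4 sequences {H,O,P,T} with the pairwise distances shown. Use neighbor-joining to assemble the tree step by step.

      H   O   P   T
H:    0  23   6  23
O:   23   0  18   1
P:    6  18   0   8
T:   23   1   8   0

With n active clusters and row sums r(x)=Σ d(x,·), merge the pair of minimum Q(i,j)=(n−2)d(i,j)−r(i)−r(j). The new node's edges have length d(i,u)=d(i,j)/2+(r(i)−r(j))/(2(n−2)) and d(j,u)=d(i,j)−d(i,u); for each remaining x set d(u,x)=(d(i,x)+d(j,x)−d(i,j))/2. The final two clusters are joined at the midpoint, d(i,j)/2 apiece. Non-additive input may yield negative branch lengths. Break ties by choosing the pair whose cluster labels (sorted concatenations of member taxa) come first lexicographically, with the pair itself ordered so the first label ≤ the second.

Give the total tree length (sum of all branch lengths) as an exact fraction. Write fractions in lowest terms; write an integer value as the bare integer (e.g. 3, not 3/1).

1. join H+P (d=6, Q=-72) ⇒ HP; edges |H|=8, |P|=-2
  updated: d(HP,O)=35/2, d(HP,T)=25/2
2. join HP+O (d=35/2, Q=-31) ⇒ HOP; edges |HP|=29/2, |O|=3
  updated: d(HOP,T)=-2
3. join HOP+T (d=-2) ⇒ HOPT; edges |HOP|=-1, |T|=-1
final tree: (((H:8,P:-2):29/2,O:3):-1,T:-1)
total length: 43/2

43/2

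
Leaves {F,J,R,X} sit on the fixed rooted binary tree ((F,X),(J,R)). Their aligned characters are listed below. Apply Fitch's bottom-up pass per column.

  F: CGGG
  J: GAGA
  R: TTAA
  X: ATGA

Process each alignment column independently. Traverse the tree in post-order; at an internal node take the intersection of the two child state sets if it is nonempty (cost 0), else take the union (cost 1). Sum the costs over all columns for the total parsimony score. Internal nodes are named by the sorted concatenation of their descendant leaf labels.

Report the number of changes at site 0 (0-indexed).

FX@0: {C} ∪ {A} = {A,C} (union, +1)
JR@0: {G} ∪ {T} = {G,T} (union, +1)
FJRX@0: {A,C} ∪ {G,T} = {A,C,G,T} (union, +1)
FX@1: {G} ∪ {T} = {G,T} (union, +1)
JR@1: {A} ∪ {T} = {A,T} (union, +1)
FJRX@1: {G,T} ∩ {A,T} = {T} (intersection, +0)
FX@2: {G} ∩ {G} = {G} (intersection, +0)
JR@2: {G} ∪ {A} = {A,G} (union, +1)
FJRX@2: {G} ∩ {A,G} = {G} (intersection, +0)
FX@3: {G} ∪ {A} = {A,G} (union, +1)
JR@3: {A} ∩ {A} = {A} (intersection, +0)
FJRX@3: {A,G} ∩ {A} = {A} (intersection, +0)
per-site changes: [3, 2, 1, 1]; total = 7

3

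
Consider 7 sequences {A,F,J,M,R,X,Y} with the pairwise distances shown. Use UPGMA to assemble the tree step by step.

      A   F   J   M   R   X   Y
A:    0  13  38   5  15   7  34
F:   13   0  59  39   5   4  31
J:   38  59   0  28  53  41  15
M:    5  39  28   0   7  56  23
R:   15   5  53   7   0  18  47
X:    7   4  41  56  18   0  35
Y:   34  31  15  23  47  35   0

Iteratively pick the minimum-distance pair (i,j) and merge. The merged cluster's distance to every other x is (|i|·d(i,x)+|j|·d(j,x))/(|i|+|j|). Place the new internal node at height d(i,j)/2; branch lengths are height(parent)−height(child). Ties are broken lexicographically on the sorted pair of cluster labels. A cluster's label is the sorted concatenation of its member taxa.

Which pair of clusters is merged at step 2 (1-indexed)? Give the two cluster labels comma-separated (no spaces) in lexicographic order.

step 1: merge (F,X) at d=4; branch lengths F→2, X→2; new cluster FX
  updated: d(A,FX)=10, d(FX,J)=50, d(FX,M)=95/2, d(FX,R)=23/2, d(FX,Y)=33
step 2: merge (A,M) at d=5; branch lengths A→5/2, M→5/2; new cluster AM
  updated: d(AM,FX)=115/4, d(AM,J)=33, d(AM,R)=11, d(AM,Y)=57/2
step 3: merge (AM,R) at d=11; branch lengths AM→3, R→11/2; new cluster AMR
  updated: d(AMR,FX)=23, d(AMR,J)=119/3, d(AMR,Y)=104/3
step 4: merge (J,Y) at d=15; branch lengths J→15/2, Y→15/2; new cluster JY
  updated: d(AMR,JY)=223/6, d(FX,JY)=83/2
step 5: merge (AMR,FX) at d=23; branch lengths AMR→6, FX→19/2; new cluster AFMRX
  updated: d(AFMRX,JY)=389/10
step 6: merge (AFMRX,JY) at d=389/10; branch lengths AFMRX→159/20, JY→239/20; new cluster AFJMRXY
final tree: ((((A:5/2,M:5/2):3,R:11/2):6,(F:2,X:2):19/2):159/20,(J:15/2,Y:15/2):239/20)
total length: 679/10

A,M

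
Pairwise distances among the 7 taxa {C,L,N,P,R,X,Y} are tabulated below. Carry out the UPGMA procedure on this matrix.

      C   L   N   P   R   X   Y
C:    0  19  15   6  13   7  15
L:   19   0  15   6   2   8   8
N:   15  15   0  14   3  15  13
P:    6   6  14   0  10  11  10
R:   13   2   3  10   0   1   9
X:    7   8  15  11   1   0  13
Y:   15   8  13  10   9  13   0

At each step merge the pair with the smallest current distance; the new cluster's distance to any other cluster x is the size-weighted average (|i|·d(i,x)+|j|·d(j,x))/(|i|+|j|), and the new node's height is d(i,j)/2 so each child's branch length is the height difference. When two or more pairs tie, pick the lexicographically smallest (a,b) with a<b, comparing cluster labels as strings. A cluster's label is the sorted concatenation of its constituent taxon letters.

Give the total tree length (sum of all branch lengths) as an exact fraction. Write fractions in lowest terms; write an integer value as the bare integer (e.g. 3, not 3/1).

1. join R+X (d=1) ⇒ RX; edges |R|=1/2, |X|=1/2
  updated: d(C,RX)=10, d(L,RX)=5, d(N,RX)=9, d(P,RX)=21/2, d(RX,Y)=11
2. join L+RX (d=5) ⇒ LRX; edges |L|=5/2, |RX|=2
  updated: d(C,LRX)=13, d(LRX,N)=11, d(LRX,P)=9, d(LRX,Y)=10
3. join C+P (d=6) ⇒ CP; edges |C|=3, |P|=3
  updated: d(CP,LRX)=11, d(CP,N)=29/2, d(CP,Y)=25/2
4. join LRX+Y (d=10) ⇒ LRXY; edges |LRX|=5/2, |Y|=5
  updated: d(CP,LRXY)=91/8, d(LRXY,N)=23/2
5. join CP+LRXY (d=91/8) ⇒ CLPRXY; edges |CP|=43/16, |LRXY|=11/16
  updated: d(CLPRXY,N)=25/2
6. join CLPRXY+N (d=25/2) ⇒ CLNPRXY; edges |CLPRXY|=9/16, |N|=25/4
final tree: (((C:3,P:3):43/16,((L:5/2,(R:1/2,X:1/2):2):5/2,Y:5):11/16):9/16,N:25/4)
total length: 467/16

467/16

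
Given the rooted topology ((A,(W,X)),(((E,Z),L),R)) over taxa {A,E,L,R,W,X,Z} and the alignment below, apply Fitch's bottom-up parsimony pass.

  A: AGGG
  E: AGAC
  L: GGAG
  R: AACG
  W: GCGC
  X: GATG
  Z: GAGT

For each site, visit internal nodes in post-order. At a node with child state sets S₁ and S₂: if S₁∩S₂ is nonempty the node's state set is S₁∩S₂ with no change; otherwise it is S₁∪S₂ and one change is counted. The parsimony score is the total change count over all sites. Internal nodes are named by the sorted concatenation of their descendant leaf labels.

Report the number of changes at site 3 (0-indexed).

3

[col 0] WX: children W:{G}, X:{G} ∩→ {G}; cost 0
[col 0] AWX: children A:{A}, WX:{G} ∪→ {A,G}; cost 1
[col 0] EZ: children E:{A}, Z:{G} ∪→ {A,G}; cost 1
[col 0] ELZ: children EZ:{A,G}, L:{G} ∩→ {G}; cost 0
[col 0] ELRZ: children ELZ:{G}, R:{A} ∪→ {A,G}; cost 1
[col 0] AELRWXZ: children AWX:{A,G}, ELRZ:{A,G} ∩→ {A,G}; cost 0
[col 1] WX: children W:{C}, X:{A} ∪→ {A,C}; cost 1
[col 1] AWX: children A:{G}, WX:{A,C} ∪→ {A,C,G}; cost 1
[col 1] EZ: children E:{G}, Z:{A} ∪→ {A,G}; cost 1
[col 1] ELZ: children EZ:{A,G}, L:{G} ∩→ {G}; cost 0
[col 1] ELRZ: children ELZ:{G}, R:{A} ∪→ {A,G}; cost 1
[col 1] AELRWXZ: children AWX:{A,C,G}, ELRZ:{A,G} ∩→ {A,G}; cost 0
[col 2] WX: children W:{G}, X:{T} ∪→ {G,T}; cost 1
[col 2] AWX: children A:{G}, WX:{G,T} ∩→ {G}; cost 0
[col 2] EZ: children E:{A}, Z:{G} ∪→ {A,G}; cost 1
[col 2] ELZ: children EZ:{A,G}, L:{A} ∩→ {A}; cost 0
[col 2] ELRZ: children ELZ:{A}, R:{C} ∪→ {A,C}; cost 1
[col 2] AELRWXZ: children AWX:{G}, ELRZ:{A,C} ∪→ {A,C,G}; cost 1
[col 3] WX: children W:{C}, X:{G} ∪→ {C,G}; cost 1
[col 3] AWX: children A:{G}, WX:{C,G} ∩→ {G}; cost 0
[col 3] EZ: children E:{C}, Z:{T} ∪→ {C,T}; cost 1
[col 3] ELZ: children EZ:{C,T}, L:{G} ∪→ {C,G,T}; cost 1
[col 3] ELRZ: children ELZ:{C,G,T}, R:{G} ∩→ {G}; cost 0
[col 3] AELRWXZ: children AWX:{G}, ELRZ:{G} ∩→ {G}; cost 0
per-site changes: [3, 4, 4, 3]; total = 14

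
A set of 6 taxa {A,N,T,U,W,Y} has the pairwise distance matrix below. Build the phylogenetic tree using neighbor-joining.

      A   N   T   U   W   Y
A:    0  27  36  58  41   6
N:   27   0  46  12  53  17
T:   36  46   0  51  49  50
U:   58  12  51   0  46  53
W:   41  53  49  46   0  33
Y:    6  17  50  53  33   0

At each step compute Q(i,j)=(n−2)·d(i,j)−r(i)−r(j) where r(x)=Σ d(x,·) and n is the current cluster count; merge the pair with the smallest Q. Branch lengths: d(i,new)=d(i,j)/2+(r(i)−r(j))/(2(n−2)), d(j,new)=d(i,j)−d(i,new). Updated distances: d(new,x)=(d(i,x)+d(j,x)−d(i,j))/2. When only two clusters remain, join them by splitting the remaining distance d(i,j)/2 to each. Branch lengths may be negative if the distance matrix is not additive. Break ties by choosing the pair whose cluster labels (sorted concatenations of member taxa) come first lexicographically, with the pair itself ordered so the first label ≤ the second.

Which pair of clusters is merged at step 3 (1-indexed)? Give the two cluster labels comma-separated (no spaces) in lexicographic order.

1. join N+U (d=12, Q=-327) ⇒ NU; edges |N|=-17/8, |U|=113/8
  updated: d(A,NU)=73/2, d(NU,T)=85/2, d(NU,W)=87/2, d(NU,Y)=29
2. join A+Y (d=6, Q=-439/2) ⇒ AY; edges |A|=13/4, |Y|=11/4
  updated: d(AY,NU)=119/4, d(AY,T)=40, d(AY,W)=34
3. join AY+W (d=34, Q=-649/4) ⇒ AWY; edges |AY|=181/16, |W|=363/16
  updated: d(AWY,NU)=157/8, d(AWY,T)=55/2
4. join AWY+NU (d=157/8, Q=-717/8) ⇒ ANUWY; edges |AWY|=37/16, |NU|=277/16
  updated: d(ANUWY,T)=403/16
5. join ANUWY+T (d=403/16) ⇒ ANTUWY; edges |ANUWY|=403/32, |T|=403/32
final tree: ((((A:13/4,Y:11/4):181/16,W:363/16):37/16,(N:-17/8,U:113/8):277/16):403/32,T:403/32)
total length: 1549/16

AY,W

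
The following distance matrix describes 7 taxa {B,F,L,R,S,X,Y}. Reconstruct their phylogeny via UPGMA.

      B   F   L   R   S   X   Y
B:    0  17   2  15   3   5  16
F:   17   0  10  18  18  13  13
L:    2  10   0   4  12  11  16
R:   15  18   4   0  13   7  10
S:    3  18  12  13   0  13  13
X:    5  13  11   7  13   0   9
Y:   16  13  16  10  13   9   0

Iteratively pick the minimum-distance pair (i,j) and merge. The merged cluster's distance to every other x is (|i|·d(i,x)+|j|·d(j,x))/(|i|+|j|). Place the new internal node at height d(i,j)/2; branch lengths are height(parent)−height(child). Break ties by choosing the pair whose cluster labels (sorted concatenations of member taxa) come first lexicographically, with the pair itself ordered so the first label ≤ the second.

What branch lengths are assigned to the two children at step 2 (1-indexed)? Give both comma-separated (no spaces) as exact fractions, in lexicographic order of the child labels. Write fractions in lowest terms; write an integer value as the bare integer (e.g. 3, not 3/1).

1. join B+L (d=2) ⇒ BL; edges |B|=1, |L|=1
  updated: d(BL,F)=27/2, d(BL,R)=19/2, d(BL,S)=15/2, d(BL,X)=8, d(BL,Y)=16
2. join R+X (d=7) ⇒ RX; edges |R|=7/2, |X|=7/2
  updated: d(BL,RX)=35/4, d(F,RX)=31/2, d(RX,S)=13, d(RX,Y)=19/2
3. join BL+S (d=15/2) ⇒ BLS; edges |BL|=11/4, |S|=15/4
  updated: d(BLS,F)=15, d(BLS,RX)=61/6, d(BLS,Y)=15
4. join RX+Y (d=19/2) ⇒ RXY; edges |RX|=5/4, |Y|=19/4
  updated: d(BLS,RXY)=106/9, d(F,RXY)=44/3
5. join BLS+RXY (d=106/9) ⇒ BLRSXY; edges |BLS|=77/36, |RXY|=41/36
  updated: d(BLRSXY,F)=89/6
6. join BLRSXY+F (d=89/6) ⇒ BFLRSXY; edges |BLRSXY|=55/36, |F|=89/12
final tree: ((((B:1,L:1):11/4,S:15/4):77/36,((R:7/2,X:7/2):5/4,Y:19/4):41/36):55/36,F:89/12)
total length: 607/18

7/2,7/2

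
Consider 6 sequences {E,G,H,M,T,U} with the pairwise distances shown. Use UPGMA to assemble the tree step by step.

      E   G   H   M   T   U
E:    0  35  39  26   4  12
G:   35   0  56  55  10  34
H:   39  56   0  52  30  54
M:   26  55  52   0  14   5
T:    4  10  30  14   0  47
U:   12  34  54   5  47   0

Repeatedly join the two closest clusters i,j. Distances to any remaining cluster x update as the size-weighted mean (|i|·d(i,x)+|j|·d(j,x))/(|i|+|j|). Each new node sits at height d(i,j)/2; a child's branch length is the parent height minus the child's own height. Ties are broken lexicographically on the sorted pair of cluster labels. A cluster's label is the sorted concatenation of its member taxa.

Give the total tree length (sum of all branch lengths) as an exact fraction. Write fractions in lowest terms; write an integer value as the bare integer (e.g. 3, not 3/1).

4657/60

step 1: merge (E,T) at d=4; branch lengths E→2, T→2; new cluster ET
  updated: d(ET,G)=45/2, d(ET,H)=69/2, d(ET,M)=20, d(ET,U)=59/2
step 2: merge (M,U) at d=5; branch lengths M→5/2, U→5/2; new cluster MU
  updated: d(ET,MU)=99/4, d(G,MU)=89/2, d(H,MU)=53
step 3: merge (ET,G) at d=45/2; branch lengths ET→37/4, G→45/4; new cluster EGT
  updated: d(EGT,H)=125/3, d(EGT,MU)=94/3
step 4: merge (EGT,MU) at d=94/3; branch lengths EGT→53/12, MU→79/6; new cluster EGMTU
  updated: d(EGMTU,H)=231/5
step 5: merge (EGMTU,H) at d=231/5; branch lengths EGMTU→223/30, H→231/10; new cluster EGHMTU
final tree: ((((E:2,T:2):37/4,G:45/4):53/12,(M:5/2,U:5/2):79/6):223/30,H:231/10)
total length: 4657/60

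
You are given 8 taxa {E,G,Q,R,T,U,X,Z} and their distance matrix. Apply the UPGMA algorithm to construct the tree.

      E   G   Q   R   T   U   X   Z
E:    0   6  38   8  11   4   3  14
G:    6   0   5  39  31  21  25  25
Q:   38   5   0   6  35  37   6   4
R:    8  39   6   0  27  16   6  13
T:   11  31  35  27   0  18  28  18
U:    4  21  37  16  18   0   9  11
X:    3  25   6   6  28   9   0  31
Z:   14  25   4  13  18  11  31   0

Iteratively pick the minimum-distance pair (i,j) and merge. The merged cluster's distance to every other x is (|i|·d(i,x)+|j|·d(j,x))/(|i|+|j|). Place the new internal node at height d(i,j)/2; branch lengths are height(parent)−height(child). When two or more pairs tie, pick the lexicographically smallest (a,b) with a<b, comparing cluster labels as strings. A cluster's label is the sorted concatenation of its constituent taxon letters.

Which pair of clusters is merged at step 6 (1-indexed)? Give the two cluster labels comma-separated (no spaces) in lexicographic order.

1. join E+X (d=3) ⇒ EX; edges |E|=3/2, |X|=3/2
  updated: d(EX,G)=31/2, d(EX,Q)=22, d(EX,R)=7, d(EX,T)=39/2, d(EX,U)=13/2, d(EX,Z)=45/2
2. join Q+Z (d=4) ⇒ QZ; edges |Q|=2, |Z|=2
  updated: d(EX,QZ)=89/4, d(G,QZ)=15, d(QZ,R)=19/2, d(QZ,T)=53/2, d(QZ,U)=24
3. join EX+U (d=13/2) ⇒ EUX; edges |EX|=7/4, |U|=13/4
  updated: d(EUX,G)=52/3, d(EUX,QZ)=137/6, d(EUX,R)=10, d(EUX,T)=19
4. join QZ+R (d=19/2) ⇒ QRZ; edges |QZ|=11/4, |R|=19/4
  updated: d(EUX,QRZ)=167/9, d(G,QRZ)=23, d(QRZ,T)=80/3
5. join EUX+G (d=52/3) ⇒ EGUX; edges |EUX|=65/12, |G|=26/3
  updated: d(EGUX,QRZ)=59/3, d(EGUX,T)=22
6. join EGUX+QRZ (d=59/3) ⇒ EGQRUXZ; edges |EGUX|=7/6, |QRZ|=61/12
  updated: d(EGQRUXZ,T)=24
7. join EGQRUXZ+T (d=24) ⇒ EGQRTUXZ; edges |EGQRUXZ|=13/6, |T|=12
final tree: (((((E:3/2,X:3/2):7/4,U:13/4):65/12,G:26/3):7/6,((Q:2,Z:2):11/4,R:19/4):61/12):13/6,T:12)
total length: 54

EGUX,QRZ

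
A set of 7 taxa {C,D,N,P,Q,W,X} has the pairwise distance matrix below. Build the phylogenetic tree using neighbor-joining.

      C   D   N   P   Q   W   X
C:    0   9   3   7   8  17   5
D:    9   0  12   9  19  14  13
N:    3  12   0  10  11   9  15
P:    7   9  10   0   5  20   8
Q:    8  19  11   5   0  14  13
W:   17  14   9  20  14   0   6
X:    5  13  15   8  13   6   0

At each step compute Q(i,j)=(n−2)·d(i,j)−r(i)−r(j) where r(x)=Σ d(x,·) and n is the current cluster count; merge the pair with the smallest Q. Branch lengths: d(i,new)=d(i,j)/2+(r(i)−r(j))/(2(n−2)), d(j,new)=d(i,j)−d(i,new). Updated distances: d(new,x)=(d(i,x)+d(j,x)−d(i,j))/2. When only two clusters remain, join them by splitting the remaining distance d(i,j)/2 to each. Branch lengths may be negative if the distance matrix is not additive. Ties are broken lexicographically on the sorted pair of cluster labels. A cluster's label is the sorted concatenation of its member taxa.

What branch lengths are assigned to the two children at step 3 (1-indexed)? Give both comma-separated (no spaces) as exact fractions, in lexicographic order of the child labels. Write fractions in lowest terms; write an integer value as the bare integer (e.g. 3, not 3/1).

1/3,8/3

step 1: merge (W,X) at d=6, Q=-110; branch lengths W→5, X→1; new cluster WX
  updated: d(C,WX)=8, d(D,WX)=21/2, d(N,WX)=9, d(P,WX)=11, d(Q,WX)=21/2
step 2: merge (P,Q) at d=5, Q=-151/2; branch lengths P→17/16, Q→63/16; new cluster PQ
  updated: d(C,PQ)=5, d(D,PQ)=23/2, d(N,PQ)=8, d(PQ,WX)=33/4
step 3: merge (C,N) at d=3, Q=-48; branch lengths C→1/3, N→8/3; new cluster CN
  updated: d(CN,D)=9, d(CN,PQ)=5, d(CN,WX)=7
step 4: merge (CN,PQ) at d=5, Q=-143/4; branch lengths CN→25/16, PQ→55/16; new cluster CNPQ
  updated: d(CNPQ,D)=31/4, d(CNPQ,WX)=41/8
step 5: merge (CNPQ,D) at d=31/4, Q=-187/8; branch lengths CNPQ→19/16, D→105/16; new cluster CDNPQ
  updated: d(CDNPQ,WX)=63/16
step 6: merge (CDNPQ,WX) at d=63/16; branch lengths CDNPQ→63/32, WX→63/32; new cluster CDNPQWX
final tree: ((((C:1/3,N:8/3):25/16,(P:17/16,Q:63/16):55/16):19/16,D:105/16):63/32,(W:5,X:1):63/32)
total length: 491/16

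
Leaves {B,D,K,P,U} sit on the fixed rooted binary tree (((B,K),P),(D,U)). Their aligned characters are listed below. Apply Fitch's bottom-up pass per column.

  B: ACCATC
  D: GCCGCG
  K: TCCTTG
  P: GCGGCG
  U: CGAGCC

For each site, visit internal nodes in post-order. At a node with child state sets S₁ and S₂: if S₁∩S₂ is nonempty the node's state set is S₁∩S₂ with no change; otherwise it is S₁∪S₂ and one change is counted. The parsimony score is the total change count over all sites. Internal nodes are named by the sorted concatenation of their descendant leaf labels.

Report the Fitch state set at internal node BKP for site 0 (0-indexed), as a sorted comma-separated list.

[col 0] BK: children B:{A}, K:{T} ∪→ {A,T}; cost 1
[col 0] BKP: children BK:{A,T}, P:{G} ∪→ {A,G,T}; cost 1
[col 0] DU: children D:{G}, U:{C} ∪→ {C,G}; cost 1
[col 0] BDKPU: children BKP:{A,G,T}, DU:{C,G} ∩→ {G}; cost 0
[col 1] BK: children B:{C}, K:{C} ∩→ {C}; cost 0
[col 1] BKP: children BK:{C}, P:{C} ∩→ {C}; cost 0
[col 1] DU: children D:{C}, U:{G} ∪→ {C,G}; cost 1
[col 1] BDKPU: children BKP:{C}, DU:{C,G} ∩→ {C}; cost 0
[col 2] BK: children B:{C}, K:{C} ∩→ {C}; cost 0
[col 2] BKP: children BK:{C}, P:{G} ∪→ {C,G}; cost 1
[col 2] DU: children D:{C}, U:{A} ∪→ {A,C}; cost 1
[col 2] BDKPU: children BKP:{C,G}, DU:{A,C} ∩→ {C}; cost 0
[col 3] BK: children B:{A}, K:{T} ∪→ {A,T}; cost 1
[col 3] BKP: children BK:{A,T}, P:{G} ∪→ {A,G,T}; cost 1
[col 3] DU: children D:{G}, U:{G} ∩→ {G}; cost 0
[col 3] BDKPU: children BKP:{A,G,T}, DU:{G} ∩→ {G}; cost 0
[col 4] BK: children B:{T}, K:{T} ∩→ {T}; cost 0
[col 4] BKP: children BK:{T}, P:{C} ∪→ {C,T}; cost 1
[col 4] DU: children D:{C}, U:{C} ∩→ {C}; cost 0
[col 4] BDKPU: children BKP:{C,T}, DU:{C} ∩→ {C}; cost 0
[col 5] BK: children B:{C}, K:{G} ∪→ {C,G}; cost 1
[col 5] BKP: children BK:{C,G}, P:{G} ∩→ {G}; cost 0
[col 5] DU: children D:{G}, U:{C} ∪→ {C,G}; cost 1
[col 5] BDKPU: children BKP:{G}, DU:{C,G} ∩→ {G}; cost 0
per-site changes: [3, 1, 2, 2, 1, 2]; total = 11

A,G,T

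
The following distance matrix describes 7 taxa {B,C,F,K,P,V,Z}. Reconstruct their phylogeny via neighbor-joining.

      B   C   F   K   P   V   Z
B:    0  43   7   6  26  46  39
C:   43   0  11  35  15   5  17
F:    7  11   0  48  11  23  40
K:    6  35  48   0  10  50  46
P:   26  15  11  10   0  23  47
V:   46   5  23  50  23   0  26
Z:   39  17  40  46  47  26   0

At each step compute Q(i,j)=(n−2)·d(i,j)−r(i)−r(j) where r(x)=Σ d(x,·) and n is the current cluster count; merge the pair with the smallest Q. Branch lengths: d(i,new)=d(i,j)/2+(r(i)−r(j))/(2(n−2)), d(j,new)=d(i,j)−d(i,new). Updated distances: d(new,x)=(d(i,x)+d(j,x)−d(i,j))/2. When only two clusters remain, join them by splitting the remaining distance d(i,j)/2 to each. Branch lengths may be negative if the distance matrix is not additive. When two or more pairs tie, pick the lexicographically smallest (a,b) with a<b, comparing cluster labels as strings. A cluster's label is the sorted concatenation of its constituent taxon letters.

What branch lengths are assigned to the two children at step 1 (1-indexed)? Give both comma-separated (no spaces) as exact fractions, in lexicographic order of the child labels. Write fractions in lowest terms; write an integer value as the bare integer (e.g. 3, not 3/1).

1/5,29/5

iteration 1: select B,K (d=6, Q=-332); attach at lengths (1/5, 29/5); label the merged cluster BK
  updated: d(BK,C)=36, d(BK,F)=49/2, d(BK,P)=15, d(BK,V)=45, d(BK,Z)=79/2
iteration 2: select BK,P (d=15, Q=-211); attach at lengths (109/8, 11/8); label the merged cluster BKP
  updated: d(BKP,C)=18, d(BKP,F)=41/4, d(BKP,V)=53/2, d(BKP,Z)=143/4
iteration 3: select BKP,F (d=41/4, Q=-144); attach at lengths (37/6, 49/12); label the merged cluster BFKP
  updated: d(BFKP,C)=75/8, d(BFKP,V)=157/8, d(BFKP,Z)=131/4
iteration 4: select BFKP,C (d=75/8, Q=-595/8); attach at lengths (393/32, -93/32); label the merged cluster BCFKP
  updated: d(BCFKP,V)=61/8, d(BCFKP,Z)=323/16
iteration 5: select BCFKP,V (d=61/8, Q=-861/16); attach at lengths (29/32, 215/32); label the merged cluster BCFKPV
  updated: d(BCFKPV,Z)=617/32
iteration 6: select BCFKPV,Z (d=617/32); attach at lengths (617/64, 617/64); label the merged cluster BCFKPVZ
final tree: ((((((B:1/5,K:29/5):109/8,P:11/8):37/6,F:49/12):393/32,C:-93/32):29/32,V:215/32):617/64,Z:617/64)
total length: 2161/32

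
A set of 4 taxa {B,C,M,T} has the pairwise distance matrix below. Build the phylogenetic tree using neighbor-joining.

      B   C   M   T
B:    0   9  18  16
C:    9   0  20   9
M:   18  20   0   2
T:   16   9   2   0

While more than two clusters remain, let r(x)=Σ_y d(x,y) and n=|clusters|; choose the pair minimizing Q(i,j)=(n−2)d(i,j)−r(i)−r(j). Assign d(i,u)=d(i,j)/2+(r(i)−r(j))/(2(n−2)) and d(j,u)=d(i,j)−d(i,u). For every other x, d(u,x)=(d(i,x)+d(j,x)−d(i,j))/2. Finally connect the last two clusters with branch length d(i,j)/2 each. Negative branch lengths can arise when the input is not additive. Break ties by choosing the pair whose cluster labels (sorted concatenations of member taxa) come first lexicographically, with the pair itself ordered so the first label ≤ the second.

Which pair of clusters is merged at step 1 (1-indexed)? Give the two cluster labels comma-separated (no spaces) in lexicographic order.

B,C

step 1: merge (B,C) at d=9, Q=-63; branch lengths B→23/4, C→13/4; new cluster BC
  updated: d(BC,M)=29/2, d(BC,T)=8
step 2: merge (BC,M) at d=29/2, Q=-49/2; branch lengths BC→41/4, M→17/4; new cluster BCM
  updated: d(BCM,T)=-9/4
step 3: merge (BCM,T) at d=-9/4; branch lengths BCM→-9/8, T→-9/8; new cluster BCMT
final tree: (((B:23/4,C:13/4):41/4,M:17/4):-9/8,T:-9/8)
total length: 85/4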